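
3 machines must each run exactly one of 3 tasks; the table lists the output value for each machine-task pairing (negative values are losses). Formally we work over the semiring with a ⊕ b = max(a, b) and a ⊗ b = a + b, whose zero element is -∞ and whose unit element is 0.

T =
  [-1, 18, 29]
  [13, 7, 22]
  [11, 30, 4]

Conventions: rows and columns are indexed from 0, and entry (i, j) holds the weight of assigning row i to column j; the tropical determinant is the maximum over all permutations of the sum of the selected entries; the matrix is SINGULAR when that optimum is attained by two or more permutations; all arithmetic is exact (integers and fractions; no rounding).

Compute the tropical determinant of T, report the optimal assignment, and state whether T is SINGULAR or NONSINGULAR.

σ = (0, 1, 2): (-1) + 7 + 4 = 10
σ = (0, 2, 1): (-1) + 22 + 30 = 51
σ = (1, 0, 2): 18 + 13 + 4 = 35
σ = (1, 2, 0): 18 + 22 + 11 = 51
σ = (2, 0, 1): 29 + 13 + 30 = 72
σ = (2, 1, 0): 29 + 7 + 11 = 47
Optimal value attained by: σ = (2, 0, 1).
Answer: det⊕(T) = 72; verdict: NONSINGULAR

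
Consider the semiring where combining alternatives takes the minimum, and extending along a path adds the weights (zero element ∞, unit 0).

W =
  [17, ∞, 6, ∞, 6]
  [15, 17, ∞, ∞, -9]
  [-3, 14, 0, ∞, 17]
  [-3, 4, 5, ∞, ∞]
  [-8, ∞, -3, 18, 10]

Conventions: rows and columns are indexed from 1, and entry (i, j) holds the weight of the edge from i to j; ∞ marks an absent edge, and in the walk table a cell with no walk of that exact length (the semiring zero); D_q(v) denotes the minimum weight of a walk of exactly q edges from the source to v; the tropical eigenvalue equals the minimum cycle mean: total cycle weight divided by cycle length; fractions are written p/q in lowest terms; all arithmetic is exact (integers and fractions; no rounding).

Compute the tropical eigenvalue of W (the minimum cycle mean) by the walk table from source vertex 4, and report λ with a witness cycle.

q=0: [∞, ∞, ∞, 0, ∞]
q=1: [-3, 4, 5, ∞, ∞]
q=2: [2, 19, 3, ∞, -5]
q=3: [-13, 17, -8, 13, 5]
q=4: [-11, 6, -8, 23, -7]
q=5: [-15, 6, -10, 11, -5]
Optimal cycle mean attained by: cycle 1->5->1, total 6 + (-8), length 2.
Answer: λ = -1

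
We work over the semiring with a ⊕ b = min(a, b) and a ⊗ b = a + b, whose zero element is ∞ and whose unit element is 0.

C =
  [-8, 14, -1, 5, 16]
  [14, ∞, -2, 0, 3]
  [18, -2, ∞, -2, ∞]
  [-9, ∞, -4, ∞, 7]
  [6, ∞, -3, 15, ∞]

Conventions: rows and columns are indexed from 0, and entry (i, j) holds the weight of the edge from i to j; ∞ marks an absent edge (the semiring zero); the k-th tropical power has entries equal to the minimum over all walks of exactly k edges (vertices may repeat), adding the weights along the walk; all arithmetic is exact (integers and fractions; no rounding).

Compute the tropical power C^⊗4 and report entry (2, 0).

C^⊗2:
  [-16, -3, -9, -3, 8]
  [-9, -4, -4, -4, 7]
  [-11, 32, -6, -2, 1]
  [-17, -6, -10, -6, 7]
  [-2, -5, 5, -5, 22]
C^⊗3:
  [-24, -11, -17, -11, 0]
  [-17, -6, -10, -6, -1]
  [-19, -8, -12, -8, 5]
  [-25, -12, -18, -12, -3]
  [-14, 3, -9, -5, -2]
C^⊗4:
  [-32, -19, -25, -19, -8]
  [-25, -12, -18, -12, -3]
  [-27, -14, -20, -14, -5]
  [-33, -20, -26, -20, -9]
  [-22, -11, -15, -11, 2]
Key observation: the optimum is the walk 2->3->0->0->0, with weight (-2) + (-9) + (-8) + (-8) = -27.
Optimal value attained by: walk 2->3->0->0->0.
Answer: (C^⊗4)[2][0] = -27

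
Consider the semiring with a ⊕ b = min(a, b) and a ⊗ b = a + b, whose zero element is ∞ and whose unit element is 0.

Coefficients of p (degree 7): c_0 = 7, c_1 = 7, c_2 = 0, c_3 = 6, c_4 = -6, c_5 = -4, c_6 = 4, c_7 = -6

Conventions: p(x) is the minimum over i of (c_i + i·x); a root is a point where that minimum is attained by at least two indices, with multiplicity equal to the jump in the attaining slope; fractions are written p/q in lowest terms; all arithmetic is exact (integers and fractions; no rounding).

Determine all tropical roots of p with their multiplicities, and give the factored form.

hull edge (i=0, c=7) to (i=2, c=0): slope -7/2, span 2
hull edge (i=2, c=0) to (i=4, c=-6): slope -3, span 2
hull edge (i=4, c=-6) to (i=7, c=-6): slope 0, span 3
Factored form: p(x) = -6 ⊗ (x ⊕ 0) ⊗ (x ⊕ 0) ⊗ (x ⊕ 0) ⊗ (x ⊕ 3) ⊗ (x ⊕ 3) ⊗ (x ⊕ 7/2) ⊗ (x ⊕ 7/2)
Answer: roots = 0 (mult 3), 3 (mult 2), 7/2 (mult 2)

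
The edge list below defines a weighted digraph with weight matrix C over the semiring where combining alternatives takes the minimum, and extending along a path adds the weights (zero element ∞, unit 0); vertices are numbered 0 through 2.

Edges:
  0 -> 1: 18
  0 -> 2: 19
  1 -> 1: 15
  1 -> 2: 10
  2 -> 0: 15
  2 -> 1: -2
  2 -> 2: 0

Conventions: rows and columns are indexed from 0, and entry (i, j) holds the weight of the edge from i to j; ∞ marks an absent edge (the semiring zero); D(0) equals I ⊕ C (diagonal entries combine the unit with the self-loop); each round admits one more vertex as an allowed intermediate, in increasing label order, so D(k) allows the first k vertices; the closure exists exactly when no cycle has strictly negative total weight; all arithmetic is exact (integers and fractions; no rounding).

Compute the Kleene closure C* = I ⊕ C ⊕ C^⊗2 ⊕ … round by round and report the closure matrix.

D(0):
  [0, 18, 19]
  [∞, 0, 10]
  [15, -2, 0]
D(1):
  [0, 18, 19]
  [∞, 0, 10]
  [15, -2, 0]
D(2):
  [0, 18, 19]
  [∞, 0, 10]
  [15, -2, 0]
D(3):
  [0, 17, 19]
  [25, 0, 10]
  [15, -2, 0]
Answer: C* = [[0, 17, 19], [25, 0, 10], [15, -2, 0]]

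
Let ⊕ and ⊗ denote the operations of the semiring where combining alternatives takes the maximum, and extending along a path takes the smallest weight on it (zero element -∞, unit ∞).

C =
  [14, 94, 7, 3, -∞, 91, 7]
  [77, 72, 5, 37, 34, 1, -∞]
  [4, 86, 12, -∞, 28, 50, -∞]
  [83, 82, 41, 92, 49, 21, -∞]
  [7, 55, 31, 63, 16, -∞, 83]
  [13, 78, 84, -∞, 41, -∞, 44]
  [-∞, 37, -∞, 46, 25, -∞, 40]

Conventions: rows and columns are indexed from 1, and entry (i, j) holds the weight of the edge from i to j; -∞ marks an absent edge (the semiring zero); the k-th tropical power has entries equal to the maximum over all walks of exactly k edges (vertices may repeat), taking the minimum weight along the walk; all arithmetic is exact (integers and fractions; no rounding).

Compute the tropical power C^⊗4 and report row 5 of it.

C^⊗2:
  [77, 78, 84, 37, 41, 14, 44]
  [72, 77, 37, 37, 37, 77, 34]
  [77, 72, 50, 37, 41, 12, 44]
  [83, 83, 41, 92, 49, 83, 49]
  [63, 63, 41, 63, 49, 31, 40]
  [77, 84, 31, 44, 34, 50, 41]
  [46, 46, 41, 46, 46, 21, 40]
C^⊗3:
  [77, 84, 37, 44, 37, 77, 41]
  [77, 77, 77, 37, 41, 72, 44]
  [72, 77, 37, 44, 37, 77, 41]
  [83, 83, 83, 92, 49, 83, 49]
  [63, 63, 41, 63, 49, 63, 49]
  [77, 77, 50, 44, 44, 77, 44]
  [46, 46, 41, 46, 46, 46, 46]
C^⊗4:
  [77, 77, 77, 44, 44, 77, 44]
  [77, 77, 72, 44, 41, 77, 44]
  [77, 77, 77, 44, 44, 72, 44]
  [83, 83, 83, 92, 49, 83, 49]
  [63, 63, 63, 63, 49, 63, 49]
  [77, 77, 77, 44, 44, 77, 44]
  [46, 46, 46, 46, 46, 46, 46]
Answer: row 5 of C^⊗4 = [63, 63, 63, 63, 49, 63, 49]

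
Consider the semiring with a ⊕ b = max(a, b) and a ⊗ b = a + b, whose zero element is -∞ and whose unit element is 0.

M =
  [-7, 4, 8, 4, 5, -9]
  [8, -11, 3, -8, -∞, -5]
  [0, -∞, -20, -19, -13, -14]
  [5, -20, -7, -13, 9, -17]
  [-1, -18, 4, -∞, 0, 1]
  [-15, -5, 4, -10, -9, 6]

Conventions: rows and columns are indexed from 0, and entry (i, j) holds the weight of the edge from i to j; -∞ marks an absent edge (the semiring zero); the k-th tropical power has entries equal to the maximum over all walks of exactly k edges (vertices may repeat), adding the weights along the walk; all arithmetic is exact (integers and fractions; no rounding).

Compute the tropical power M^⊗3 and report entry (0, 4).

M^⊗2:
  [12, -3, 9, -3, 13, 6]
  [3, 12, 16, 12, 13, 1]
  [-7, 4, 8, 4, 5, -8]
  [8, 9, 13, 9, 10, 10]
  [4, 3, 7, 3, 4, 7]
  [4, 1, 10, -4, -1, 12]
M^⊗3:
  [12, 16, 20, 16, 17, 14]
  [20, 7, 17, 7, 21, 14]
  [12, -3, 9, -3, 13, 6]
  [17, 12, 16, 12, 18, 16]
  [11, 8, 12, 8, 12, 13]
  [10, 8, 16, 8, 9, 18]
Key observation: the optimum is the walk 0->1->0->4, with weight 4 + 8 + 5 = 17.
Optimal value attained by: walk 0->1->0->4.
Answer: (M^⊗3)[0][4] = 17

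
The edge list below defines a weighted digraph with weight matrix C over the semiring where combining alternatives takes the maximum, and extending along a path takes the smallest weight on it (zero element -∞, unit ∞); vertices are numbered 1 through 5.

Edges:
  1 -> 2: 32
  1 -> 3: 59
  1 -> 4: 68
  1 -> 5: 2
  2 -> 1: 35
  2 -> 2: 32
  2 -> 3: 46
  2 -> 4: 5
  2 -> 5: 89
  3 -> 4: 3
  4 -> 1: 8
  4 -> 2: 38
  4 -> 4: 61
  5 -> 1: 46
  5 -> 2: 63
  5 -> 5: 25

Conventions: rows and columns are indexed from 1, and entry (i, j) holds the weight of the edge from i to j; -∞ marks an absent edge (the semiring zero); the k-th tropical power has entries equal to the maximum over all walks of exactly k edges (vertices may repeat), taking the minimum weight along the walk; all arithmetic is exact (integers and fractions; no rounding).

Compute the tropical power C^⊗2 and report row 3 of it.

C^⊗2:
  [32, 38, 32, 61, 32]
  [46, 63, 35, 35, 32]
  [3, 3, -∞, 3, -∞]
  [35, 38, 38, 61, 38]
  [35, 32, 46, 46, 63]
Answer: row 3 of C^⊗2 = [3, 3, -∞, 3, -∞]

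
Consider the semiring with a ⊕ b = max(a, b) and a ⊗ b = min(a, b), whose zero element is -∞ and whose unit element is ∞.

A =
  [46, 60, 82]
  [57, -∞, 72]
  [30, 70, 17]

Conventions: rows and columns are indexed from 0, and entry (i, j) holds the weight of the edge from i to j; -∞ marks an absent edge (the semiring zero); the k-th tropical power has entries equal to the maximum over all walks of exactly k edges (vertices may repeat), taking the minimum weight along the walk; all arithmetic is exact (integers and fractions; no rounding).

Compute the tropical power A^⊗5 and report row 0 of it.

A^⊗2:
  [57, 70, 60]
  [46, 70, 57]
  [57, 30, 70]
A^⊗3:
  [57, 60, 70]
  [57, 57, 70]
  [46, 70, 57]
A^⊗4:
  [57, 70, 60]
  [57, 70, 57]
  [57, 57, 70]
A^⊗5:
  [57, 60, 70]
  [57, 57, 70]
  [57, 70, 57]
Answer: row 0 of A^⊗5 = [57, 60, 70]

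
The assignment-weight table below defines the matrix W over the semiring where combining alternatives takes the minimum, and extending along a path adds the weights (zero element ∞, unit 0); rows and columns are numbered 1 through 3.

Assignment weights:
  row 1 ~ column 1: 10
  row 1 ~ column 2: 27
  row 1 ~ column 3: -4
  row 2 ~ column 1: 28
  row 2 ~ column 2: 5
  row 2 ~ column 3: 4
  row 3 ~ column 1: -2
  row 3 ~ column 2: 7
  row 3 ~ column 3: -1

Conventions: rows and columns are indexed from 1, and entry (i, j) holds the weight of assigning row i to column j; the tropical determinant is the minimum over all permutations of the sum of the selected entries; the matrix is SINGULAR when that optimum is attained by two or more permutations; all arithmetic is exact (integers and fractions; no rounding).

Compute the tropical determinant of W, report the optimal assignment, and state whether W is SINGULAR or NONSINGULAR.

σ = (1, 2, 3): 10 + 5 + (-1) = 14
σ = (1, 3, 2): 10 + 4 + 7 = 21
σ = (2, 1, 3): 27 + 28 + (-1) = 54
σ = (2, 3, 1): 27 + 4 + (-2) = 29
σ = (3, 1, 2): (-4) + 28 + 7 = 31
σ = (3, 2, 1): (-4) + 5 + (-2) = -1
Optimal value attained by: σ = (3, 2, 1).
Answer: det⊕(W) = -1; verdict: NONSINGULAR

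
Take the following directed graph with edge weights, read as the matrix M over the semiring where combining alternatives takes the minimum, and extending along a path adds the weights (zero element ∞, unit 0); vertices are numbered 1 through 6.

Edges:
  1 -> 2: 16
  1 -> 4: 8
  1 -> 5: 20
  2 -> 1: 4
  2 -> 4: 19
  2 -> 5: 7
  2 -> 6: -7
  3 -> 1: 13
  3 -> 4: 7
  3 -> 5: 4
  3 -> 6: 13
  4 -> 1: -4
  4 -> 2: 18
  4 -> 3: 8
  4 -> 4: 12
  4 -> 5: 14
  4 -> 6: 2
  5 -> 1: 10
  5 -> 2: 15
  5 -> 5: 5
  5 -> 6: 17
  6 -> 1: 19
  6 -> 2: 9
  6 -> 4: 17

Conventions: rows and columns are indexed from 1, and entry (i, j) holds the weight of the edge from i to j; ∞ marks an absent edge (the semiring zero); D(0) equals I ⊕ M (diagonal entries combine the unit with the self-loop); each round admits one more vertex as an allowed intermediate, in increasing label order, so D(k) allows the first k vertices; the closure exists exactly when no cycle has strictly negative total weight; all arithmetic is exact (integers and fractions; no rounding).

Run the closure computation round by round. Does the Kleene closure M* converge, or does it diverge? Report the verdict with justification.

D(0):
  [0, 16, ∞, 8, 20, ∞]
  [4, 0, ∞, 19, 7, -7]
  [13, ∞, 0, 7, 4, 13]
  [-4, 18, 8, 0, 14, 2]
  [10, 15, ∞, ∞, 0, 17]
  [19, 9, ∞, 17, ∞, 0]
D(1):
  [0, 16, ∞, 8, 20, ∞]
  [4, 0, ∞, 12, 7, -7]
  [13, 29, 0, 7, 4, 13]
  [-4, 12, 8, 0, 14, 2]
  [10, 15, ∞, 18, 0, 17]
  [19, 9, ∞, 17, 39, 0]
D(2):
  [0, 16, ∞, 8, 20, 9]
  [4, 0, ∞, 12, 7, -7]
  [13, 29, 0, 7, 4, 13]
  [-4, 12, 8, 0, 14, 2]
  [10, 15, ∞, 18, 0, 8]
  [13, 9, ∞, 17, 16, 0]
D(3):
  [0, 16, ∞, 8, 20, 9]
  [4, 0, ∞, 12, 7, -7]
  [13, 29, 0, 7, 4, 13]
  [-4, 12, 8, 0, 12, 2]
  [10, 15, ∞, 18, 0, 8]
  [13, 9, ∞, 17, 16, 0]
D(4):
  [0, 16, 16, 8, 20, 9]
  [4, 0, 20, 12, 7, -7]
  [3, 19, 0, 7, 4, 9]
  [-4, 12, 8, 0, 12, 2]
  [10, 15, 26, 18, 0, 8]
  [13, 9, 25, 17, 16, 0]
D(5):
  [0, 16, 16, 8, 20, 9]
  [4, 0, 20, 12, 7, -7]
  [3, 19, 0, 7, 4, 9]
  [-4, 12, 8, 0, 12, 2]
  [10, 15, 26, 18, 0, 8]
  [13, 9, 25, 17, 16, 0]
D(6):
  [0, 16, 16, 8, 20, 9]
  [4, 0, 18, 10, 7, -7]
  [3, 18, 0, 7, 4, 9]
  [-4, 11, 8, 0, 12, 2]
  [10, 15, 26, 18, 0, 8]
  [13, 9, 25, 17, 16, 0]
Key observation: every diagonal entry stays at the unit through all rounds, so no improving cycle exists.
Answer: CONVERGES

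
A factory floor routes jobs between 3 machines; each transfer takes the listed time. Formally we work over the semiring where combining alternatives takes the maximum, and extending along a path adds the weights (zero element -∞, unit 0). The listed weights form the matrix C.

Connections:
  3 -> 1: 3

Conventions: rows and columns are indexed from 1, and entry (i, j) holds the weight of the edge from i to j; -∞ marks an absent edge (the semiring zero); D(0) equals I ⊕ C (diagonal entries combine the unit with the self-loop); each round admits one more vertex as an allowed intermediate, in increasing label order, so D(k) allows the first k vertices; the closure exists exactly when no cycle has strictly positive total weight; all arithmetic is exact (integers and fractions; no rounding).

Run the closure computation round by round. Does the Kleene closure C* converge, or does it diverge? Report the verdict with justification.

D(0):
  [0, -∞, -∞]
  [-∞, 0, -∞]
  [3, -∞, 0]
D(1):
  [0, -∞, -∞]
  [-∞, 0, -∞]
  [3, -∞, 0]
D(2):
  [0, -∞, -∞]
  [-∞, 0, -∞]
  [3, -∞, 0]
D(3):
  [0, -∞, -∞]
  [-∞, 0, -∞]
  [3, -∞, 0]
Key observation: every diagonal entry stays at the unit through all rounds, so no improving cycle exists.
Answer: CONVERGES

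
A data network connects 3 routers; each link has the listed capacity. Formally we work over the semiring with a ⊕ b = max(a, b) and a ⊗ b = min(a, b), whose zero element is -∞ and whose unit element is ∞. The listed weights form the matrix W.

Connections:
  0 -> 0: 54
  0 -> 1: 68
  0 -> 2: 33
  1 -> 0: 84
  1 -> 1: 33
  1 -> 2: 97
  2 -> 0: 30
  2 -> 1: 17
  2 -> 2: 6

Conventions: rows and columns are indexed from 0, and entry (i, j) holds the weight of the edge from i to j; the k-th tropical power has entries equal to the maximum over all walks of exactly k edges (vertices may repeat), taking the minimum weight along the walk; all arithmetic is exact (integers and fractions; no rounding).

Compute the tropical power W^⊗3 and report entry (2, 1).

W^⊗2:
  [68, 54, 68]
  [54, 68, 33]
  [30, 30, 30]
W^⊗3:
  [54, 68, 54]
  [68, 54, 68]
  [30, 30, 30]
Key observation: the optimum is the walk 2->0->0->1, with weight 30 min 54 min 68 = 30.
Optimal value attained by: walk 2->0->0->1.
Answer: (W^⊗3)[2][1] = 30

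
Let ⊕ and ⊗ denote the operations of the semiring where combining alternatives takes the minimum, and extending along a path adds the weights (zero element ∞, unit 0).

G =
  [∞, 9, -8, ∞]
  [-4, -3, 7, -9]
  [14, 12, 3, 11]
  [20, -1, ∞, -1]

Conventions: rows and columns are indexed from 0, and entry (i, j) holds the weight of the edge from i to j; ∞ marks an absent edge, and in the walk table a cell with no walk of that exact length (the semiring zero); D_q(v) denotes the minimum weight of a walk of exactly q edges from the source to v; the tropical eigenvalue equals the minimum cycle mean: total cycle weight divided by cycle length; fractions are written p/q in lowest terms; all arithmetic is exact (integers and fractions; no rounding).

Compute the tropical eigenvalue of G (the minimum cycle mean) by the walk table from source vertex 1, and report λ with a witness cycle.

q=0: [∞, 0, ∞, ∞]
q=1: [-4, -3, 7, -9]
q=2: [-7, -10, -12, -12]
q=3: [-14, -13, -15, -19]
q=4: [-17, -20, -22, -22]
Optimal cycle mean attained by: cycle 1->3->1, total (-9) + (-1), length 2.
Answer: λ = -5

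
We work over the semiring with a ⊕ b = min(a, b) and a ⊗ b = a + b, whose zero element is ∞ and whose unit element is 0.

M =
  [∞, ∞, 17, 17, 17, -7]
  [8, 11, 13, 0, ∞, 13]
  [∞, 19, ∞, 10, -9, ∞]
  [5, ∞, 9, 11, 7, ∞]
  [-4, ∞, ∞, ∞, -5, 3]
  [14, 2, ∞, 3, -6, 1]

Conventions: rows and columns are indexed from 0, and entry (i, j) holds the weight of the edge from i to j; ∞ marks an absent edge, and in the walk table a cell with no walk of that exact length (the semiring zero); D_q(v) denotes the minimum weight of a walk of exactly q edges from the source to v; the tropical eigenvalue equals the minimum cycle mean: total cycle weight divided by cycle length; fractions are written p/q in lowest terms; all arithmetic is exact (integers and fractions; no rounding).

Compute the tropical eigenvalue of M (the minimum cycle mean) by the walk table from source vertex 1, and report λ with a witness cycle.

q=0: [∞, 0, ∞, ∞, ∞, ∞]
q=1: [8, 11, 13, 0, ∞, 13]
q=2: [5, 15, 9, 11, 4, 1]
q=3: [0, 3, 20, 4, -5, -2]
q=4: [-9, 0, 13, 1, -10, -7]
q=5: [-14, -5, 8, -4, -15, -16]
q=6: [-19, -14, 3, -13, -22, -21]
Optimal cycle mean attained by: cycle 0->5->4->0, total (-7) + (-6) + (-4), length 3.
Answer: λ = -17/3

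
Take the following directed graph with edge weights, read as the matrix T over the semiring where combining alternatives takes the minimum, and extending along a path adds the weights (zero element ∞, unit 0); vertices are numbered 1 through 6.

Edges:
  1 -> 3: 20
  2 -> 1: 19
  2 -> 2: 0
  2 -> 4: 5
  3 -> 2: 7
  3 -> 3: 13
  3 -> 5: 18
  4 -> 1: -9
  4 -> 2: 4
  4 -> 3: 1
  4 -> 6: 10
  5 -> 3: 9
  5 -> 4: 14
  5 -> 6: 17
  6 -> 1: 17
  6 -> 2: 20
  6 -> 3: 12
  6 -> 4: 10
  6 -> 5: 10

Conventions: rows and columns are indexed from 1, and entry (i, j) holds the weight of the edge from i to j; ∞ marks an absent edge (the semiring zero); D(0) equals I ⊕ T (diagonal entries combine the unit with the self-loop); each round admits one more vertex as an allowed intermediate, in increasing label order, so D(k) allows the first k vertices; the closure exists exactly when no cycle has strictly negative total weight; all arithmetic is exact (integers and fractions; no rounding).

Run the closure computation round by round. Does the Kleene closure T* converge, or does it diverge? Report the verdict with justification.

D(0):
  [0, ∞, 20, ∞, ∞, ∞]
  [19, 0, ∞, 5, ∞, ∞]
  [∞, 7, 0, ∞, 18, ∞]
  [-9, 4, 1, 0, ∞, 10]
  [∞, ∞, 9, 14, 0, 17]
  [17, 20, 12, 10, 10, 0]
D(1):
  [0, ∞, 20, ∞, ∞, ∞]
  [19, 0, 39, 5, ∞, ∞]
  [∞, 7, 0, ∞, 18, ∞]
  [-9, 4, 1, 0, ∞, 10]
  [∞, ∞, 9, 14, 0, 17]
  [17, 20, 12, 10, 10, 0]
D(2):
  [0, ∞, 20, ∞, ∞, ∞]
  [19, 0, 39, 5, ∞, ∞]
  [26, 7, 0, 12, 18, ∞]
  [-9, 4, 1, 0, ∞, 10]
  [∞, ∞, 9, 14, 0, 17]
  [17, 20, 12, 10, 10, 0]
D(3):
  [0, 27, 20, 32, 38, ∞]
  [19, 0, 39, 5, 57, ∞]
  [26, 7, 0, 12, 18, ∞]
  [-9, 4, 1, 0, 19, 10]
  [35, 16, 9, 14, 0, 17]
  [17, 19, 12, 10, 10, 0]
D(4):
  [0, 27, 20, 32, 38, 42]
  [-4, 0, 6, 5, 24, 15]
  [3, 7, 0, 12, 18, 22]
  [-9, 4, 1, 0, 19, 10]
  [5, 16, 9, 14, 0, 17]
  [1, 14, 11, 10, 10, 0]
D(5):
  [0, 27, 20, 32, 38, 42]
  [-4, 0, 6, 5, 24, 15]
  [3, 7, 0, 12, 18, 22]
  [-9, 4, 1, 0, 19, 10]
  [5, 16, 9, 14, 0, 17]
  [1, 14, 11, 10, 10, 0]
D(6):
  [0, 27, 20, 32, 38, 42]
  [-4, 0, 6, 5, 24, 15]
  [3, 7, 0, 12, 18, 22]
  [-9, 4, 1, 0, 19, 10]
  [5, 16, 9, 14, 0, 17]
  [1, 14, 11, 10, 10, 0]
Key observation: every diagonal entry stays at the unit through all rounds, so no improving cycle exists.
Answer: CONVERGES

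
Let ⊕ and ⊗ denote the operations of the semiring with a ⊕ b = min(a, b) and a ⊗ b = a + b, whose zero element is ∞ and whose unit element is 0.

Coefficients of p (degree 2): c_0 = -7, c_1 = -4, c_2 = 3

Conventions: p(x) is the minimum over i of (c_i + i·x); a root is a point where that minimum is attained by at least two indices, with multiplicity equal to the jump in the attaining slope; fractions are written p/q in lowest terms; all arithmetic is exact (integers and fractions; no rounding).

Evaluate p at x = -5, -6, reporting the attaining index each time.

p(-5) = min(-7+0·(-5)=-7, -4+1·(-5)=-9, 3+2·(-5)=-7) = -9 (attained by i=1)
p(-6) = min(-7+0·(-6)=-7, -4+1·(-6)=-10, 3+2·(-6)=-9) = -10 (attained by i=1)
Answer: p(-5) = -9; p(-6) = -10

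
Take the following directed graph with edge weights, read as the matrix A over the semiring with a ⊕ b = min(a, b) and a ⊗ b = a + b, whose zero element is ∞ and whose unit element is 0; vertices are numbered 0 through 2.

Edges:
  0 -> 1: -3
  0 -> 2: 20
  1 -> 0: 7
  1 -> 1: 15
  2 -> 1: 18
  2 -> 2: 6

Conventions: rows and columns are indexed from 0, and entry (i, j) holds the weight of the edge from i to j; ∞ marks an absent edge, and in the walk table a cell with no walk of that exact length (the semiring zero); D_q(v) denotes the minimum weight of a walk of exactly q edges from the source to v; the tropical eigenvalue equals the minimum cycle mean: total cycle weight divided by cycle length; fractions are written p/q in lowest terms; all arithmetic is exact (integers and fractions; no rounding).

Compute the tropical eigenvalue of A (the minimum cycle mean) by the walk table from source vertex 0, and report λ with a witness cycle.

q=0: [0, ∞, ∞]
q=1: [∞, -3, 20]
q=2: [4, 12, 26]
q=3: [19, 1, 24]
Optimal cycle mean attained by: cycle 0->1->0, total (-3) + 7, length 2.
Answer: λ = 2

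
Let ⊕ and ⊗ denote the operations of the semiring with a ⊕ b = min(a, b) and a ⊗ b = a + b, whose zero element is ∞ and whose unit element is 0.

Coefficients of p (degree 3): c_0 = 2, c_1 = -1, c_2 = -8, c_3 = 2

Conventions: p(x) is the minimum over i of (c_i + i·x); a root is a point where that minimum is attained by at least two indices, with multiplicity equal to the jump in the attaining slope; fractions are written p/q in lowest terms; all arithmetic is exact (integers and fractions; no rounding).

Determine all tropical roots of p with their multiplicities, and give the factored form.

hull edge (i=0, c=2) to (i=2, c=-8): slope -5, span 2
hull edge (i=2, c=-8) to (i=3, c=2): slope 10, span 1
Factored form: p(x) = 2 ⊗ (x ⊕ (-10)) ⊗ (x ⊕ 5) ⊗ (x ⊕ 5)
Answer: roots = -10 (mult 1), 5 (mult 2)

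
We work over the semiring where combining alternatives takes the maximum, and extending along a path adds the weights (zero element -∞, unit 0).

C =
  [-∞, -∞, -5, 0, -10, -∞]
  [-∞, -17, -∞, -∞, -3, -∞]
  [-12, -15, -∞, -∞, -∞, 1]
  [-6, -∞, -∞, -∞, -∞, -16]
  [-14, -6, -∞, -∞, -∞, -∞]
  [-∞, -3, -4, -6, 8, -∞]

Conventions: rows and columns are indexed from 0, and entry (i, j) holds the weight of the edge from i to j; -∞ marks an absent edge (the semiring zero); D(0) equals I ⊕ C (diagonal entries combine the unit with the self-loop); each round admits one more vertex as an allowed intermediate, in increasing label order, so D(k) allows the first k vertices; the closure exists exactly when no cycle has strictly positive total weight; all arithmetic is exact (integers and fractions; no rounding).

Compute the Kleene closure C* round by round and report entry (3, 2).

D(0):
  [0, -∞, -5, 0, -10, -∞]
  [-∞, 0, -∞, -∞, -3, -∞]
  [-12, -15, 0, -∞, -∞, 1]
  [-6, -∞, -∞, 0, -∞, -16]
  [-14, -6, -∞, -∞, 0, -∞]
  [-∞, -3, -4, -6, 8, 0]
D(1):
  [0, -∞, -5, 0, -10, -∞]
  [-∞, 0, -∞, -∞, -3, -∞]
  [-12, -15, 0, -12, -22, 1]
  [-6, -∞, -11, 0, -16, -16]
  [-14, -6, -19, -14, 0, -∞]
  [-∞, -3, -4, -6, 8, 0]
D(2):
  [0, -∞, -5, 0, -10, -∞]
  [-∞, 0, -∞, -∞, -3, -∞]
  [-12, -15, 0, -12, -18, 1]
  [-6, -∞, -11, 0, -16, -16]
  [-14, -6, -19, -14, 0, -∞]
  [-∞, -3, -4, -6, 8, 0]
D(3):
  [0, -20, -5, 0, -10, -4]
  [-∞, 0, -∞, -∞, -3, -∞]
  [-12, -15, 0, -12, -18, 1]
  [-6, -26, -11, 0, -16, -10]
  [-14, -6, -19, -14, 0, -18]
  [-16, -3, -4, -6, 8, 0]
D(4):
  [0, -20, -5, 0, -10, -4]
  [-∞, 0, -∞, -∞, -3, -∞]
  [-12, -15, 0, -12, -18, 1]
  [-6, -26, -11, 0, -16, -10]
  [-14, -6, -19, -14, 0, -18]
  [-12, -3, -4, -6, 8, 0]
D(5):
  [0, -16, -5, 0, -10, -4]
  [-17, 0, -22, -17, -3, -21]
  [-12, -15, 0, -12, -18, 1]
  [-6, -22, -11, 0, -16, -10]
  [-14, -6, -19, -14, 0, -18]
  [-6, 2, -4, -6, 8, 0]
D(6):
  [0, -2, -5, 0, 4, -4]
  [-17, 0, -22, -17, -3, -21]
  [-5, 3, 0, -5, 9, 1]
  [-6, -8, -11, 0, -2, -10]
  [-14, -6, -19, -14, 0, -18]
  [-6, 2, -4, -6, 8, 0]
Answer: C*[3][2] = -11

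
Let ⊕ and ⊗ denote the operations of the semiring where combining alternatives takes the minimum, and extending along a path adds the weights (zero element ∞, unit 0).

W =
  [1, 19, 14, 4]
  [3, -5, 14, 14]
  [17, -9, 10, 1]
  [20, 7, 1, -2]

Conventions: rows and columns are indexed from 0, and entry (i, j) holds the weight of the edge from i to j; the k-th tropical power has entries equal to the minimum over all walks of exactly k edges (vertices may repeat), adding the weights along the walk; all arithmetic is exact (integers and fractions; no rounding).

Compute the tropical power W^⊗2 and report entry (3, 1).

W^⊗2:
  [2, 5, 5, 2]
  [-2, -10, 9, 7]
  [-6, -14, 2, -1]
  [10, -8, -1, -4]
Key observation: the optimum is the walk 3->2->1, with weight 1 + (-9) = -8.
Optimal value attained by: walk 3->2->1.
Answer: (W^⊗2)[3][1] = -8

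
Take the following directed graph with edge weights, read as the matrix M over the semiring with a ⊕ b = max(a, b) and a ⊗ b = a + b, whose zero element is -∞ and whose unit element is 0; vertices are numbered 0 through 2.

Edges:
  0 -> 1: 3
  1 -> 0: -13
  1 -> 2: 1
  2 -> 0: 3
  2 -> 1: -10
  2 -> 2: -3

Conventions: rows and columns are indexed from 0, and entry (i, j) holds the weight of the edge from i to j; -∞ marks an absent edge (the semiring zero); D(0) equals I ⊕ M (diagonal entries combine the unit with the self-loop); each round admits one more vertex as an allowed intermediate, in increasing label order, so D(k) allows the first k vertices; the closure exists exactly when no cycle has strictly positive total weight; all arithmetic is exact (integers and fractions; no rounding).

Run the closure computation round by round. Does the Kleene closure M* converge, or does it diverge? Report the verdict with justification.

D(0):
  [0, 3, -∞]
  [-13, 0, 1]
  [3, -10, 0]
D(1):
  [0, 3, -∞]
  [-13, 0, 1]
  [3, 6, 0]
Detection: at round 2, diagonal entry (2, 2) turns strictly positive.
Key observation: the cycle 2->0->1->2 has total weight 3 + 3 + 1, which is strictly positive.
Answer: DIVERGES — positive cycle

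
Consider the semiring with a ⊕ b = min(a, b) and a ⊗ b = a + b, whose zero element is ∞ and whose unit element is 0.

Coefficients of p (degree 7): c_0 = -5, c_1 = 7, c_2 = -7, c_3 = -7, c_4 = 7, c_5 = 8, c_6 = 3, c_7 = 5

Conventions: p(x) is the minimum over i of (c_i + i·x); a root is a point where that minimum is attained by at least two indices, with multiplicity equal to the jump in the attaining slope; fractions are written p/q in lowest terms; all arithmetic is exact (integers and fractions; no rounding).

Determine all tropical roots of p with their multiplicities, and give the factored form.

hull edge (i=0, c=-5) to (i=2, c=-7): slope -1, span 2
hull edge (i=2, c=-7) to (i=3, c=-7): slope 0, span 1
hull edge (i=3, c=-7) to (i=7, c=5): slope 3, span 4
Factored form: p(x) = 5 ⊗ (x ⊕ (-3)) ⊗ (x ⊕ (-3)) ⊗ (x ⊕ (-3)) ⊗ (x ⊕ (-3)) ⊗ (x ⊕ 0) ⊗ (x ⊕ 1) ⊗ (x ⊕ 1)
Answer: roots = -3 (mult 4), 0 (mult 1), 1 (mult 2)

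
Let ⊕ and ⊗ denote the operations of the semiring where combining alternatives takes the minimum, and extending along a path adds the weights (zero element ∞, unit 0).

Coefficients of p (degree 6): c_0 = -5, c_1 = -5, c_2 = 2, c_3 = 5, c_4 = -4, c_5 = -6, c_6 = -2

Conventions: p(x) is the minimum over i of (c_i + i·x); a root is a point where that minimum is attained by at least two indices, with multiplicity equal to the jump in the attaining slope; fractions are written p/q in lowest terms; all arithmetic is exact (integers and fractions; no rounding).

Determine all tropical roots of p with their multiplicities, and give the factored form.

hull edge (i=0, c=-5) to (i=5, c=-6): slope -1/5, span 5
hull edge (i=5, c=-6) to (i=6, c=-2): slope 4, span 1
Factored form: p(x) = -2 ⊗ (x ⊕ (-4)) ⊗ (x ⊕ 1/5) ⊗ (x ⊕ 1/5) ⊗ (x ⊕ 1/5) ⊗ (x ⊕ 1/5) ⊗ (x ⊕ 1/5)
Answer: roots = -4 (mult 1), 1/5 (mult 5)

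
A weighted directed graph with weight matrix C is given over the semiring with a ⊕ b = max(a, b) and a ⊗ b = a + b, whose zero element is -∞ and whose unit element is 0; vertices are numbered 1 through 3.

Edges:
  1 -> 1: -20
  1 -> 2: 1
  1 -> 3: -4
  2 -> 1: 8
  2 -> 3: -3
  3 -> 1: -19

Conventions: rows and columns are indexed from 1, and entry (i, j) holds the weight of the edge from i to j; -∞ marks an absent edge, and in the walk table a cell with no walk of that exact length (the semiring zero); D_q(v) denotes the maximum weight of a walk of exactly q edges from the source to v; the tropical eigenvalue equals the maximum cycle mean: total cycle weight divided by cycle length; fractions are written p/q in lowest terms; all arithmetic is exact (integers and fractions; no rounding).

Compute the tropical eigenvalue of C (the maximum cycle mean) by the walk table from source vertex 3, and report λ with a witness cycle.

q=0: [-∞, -∞, 0]
q=1: [-19, -∞, -∞]
q=2: [-39, -18, -23]
q=3: [-10, -38, -21]
Optimal cycle mean attained by: cycle 1->2->1, total 1 + 8, length 2.
Answer: λ = 9/2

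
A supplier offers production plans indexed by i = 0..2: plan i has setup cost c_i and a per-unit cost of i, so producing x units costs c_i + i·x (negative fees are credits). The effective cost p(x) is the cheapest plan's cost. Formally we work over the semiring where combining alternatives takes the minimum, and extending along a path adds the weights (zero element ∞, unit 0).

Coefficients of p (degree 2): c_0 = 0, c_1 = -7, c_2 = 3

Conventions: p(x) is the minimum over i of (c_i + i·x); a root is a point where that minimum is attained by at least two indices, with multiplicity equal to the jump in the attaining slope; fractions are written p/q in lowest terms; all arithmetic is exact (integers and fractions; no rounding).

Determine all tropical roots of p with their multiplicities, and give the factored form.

hull edge (i=0, c=0) to (i=1, c=-7): slope -7, span 1
hull edge (i=1, c=-7) to (i=2, c=3): slope 10, span 1
Factored form: p(x) = 3 ⊗ (x ⊕ (-10)) ⊗ (x ⊕ 7)
Answer: roots = -10 (mult 1), 7 (mult 1)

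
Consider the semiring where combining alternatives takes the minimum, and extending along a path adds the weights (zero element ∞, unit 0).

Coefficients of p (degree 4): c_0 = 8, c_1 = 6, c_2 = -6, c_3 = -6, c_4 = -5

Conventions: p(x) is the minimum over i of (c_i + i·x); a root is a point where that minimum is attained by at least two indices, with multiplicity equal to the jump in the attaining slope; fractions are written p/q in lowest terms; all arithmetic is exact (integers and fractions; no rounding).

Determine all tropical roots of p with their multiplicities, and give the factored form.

hull edge (i=0, c=8) to (i=2, c=-6): slope -7, span 2
hull edge (i=2, c=-6) to (i=3, c=-6): slope 0, span 1
hull edge (i=3, c=-6) to (i=4, c=-5): slope 1, span 1
Factored form: p(x) = -5 ⊗ (x ⊕ (-1)) ⊗ (x ⊕ 0) ⊗ (x ⊕ 7) ⊗ (x ⊕ 7)
Answer: roots = -1 (mult 1), 0 (mult 1), 7 (mult 2)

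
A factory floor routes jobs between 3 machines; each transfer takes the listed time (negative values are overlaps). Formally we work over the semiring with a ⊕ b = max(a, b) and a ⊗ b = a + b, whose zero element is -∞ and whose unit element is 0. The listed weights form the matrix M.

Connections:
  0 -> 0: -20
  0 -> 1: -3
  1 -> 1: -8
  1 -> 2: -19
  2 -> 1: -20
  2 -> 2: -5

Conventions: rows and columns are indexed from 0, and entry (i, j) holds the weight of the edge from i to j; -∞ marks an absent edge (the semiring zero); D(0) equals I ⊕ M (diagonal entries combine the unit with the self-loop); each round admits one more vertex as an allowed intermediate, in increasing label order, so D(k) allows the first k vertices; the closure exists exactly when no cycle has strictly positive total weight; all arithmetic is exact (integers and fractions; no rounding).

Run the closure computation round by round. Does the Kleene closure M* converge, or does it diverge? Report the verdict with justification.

D(0):
  [0, -3, -∞]
  [-∞, 0, -19]
  [-∞, -20, 0]
D(1):
  [0, -3, -∞]
  [-∞, 0, -19]
  [-∞, -20, 0]
D(2):
  [0, -3, -22]
  [-∞, 0, -19]
  [-∞, -20, 0]
D(3):
  [0, -3, -22]
  [-∞, 0, -19]
  [-∞, -20, 0]
Key observation: every diagonal entry stays at the unit through all rounds, so no improving cycle exists.
Answer: CONVERGES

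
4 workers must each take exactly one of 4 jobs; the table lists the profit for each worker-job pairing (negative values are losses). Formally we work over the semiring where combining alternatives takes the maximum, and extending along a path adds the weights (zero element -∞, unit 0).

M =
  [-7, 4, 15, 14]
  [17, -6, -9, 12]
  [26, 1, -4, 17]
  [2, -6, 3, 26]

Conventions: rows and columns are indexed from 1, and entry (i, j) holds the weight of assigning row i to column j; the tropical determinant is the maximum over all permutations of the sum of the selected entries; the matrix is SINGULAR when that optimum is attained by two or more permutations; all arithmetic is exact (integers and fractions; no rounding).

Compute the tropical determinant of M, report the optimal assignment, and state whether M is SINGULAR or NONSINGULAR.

σ = (1, 2, 3, 4): (-7) + (-6) + (-4) + 26 = 9
σ = (1, 2, 4, 3): (-7) + (-6) + 17 + 3 = 7
σ = (1, 3, 2, 4): (-7) + (-9) + 1 + 26 = 11
σ = (1, 3, 4, 2): (-7) + (-9) + 17 + (-6) = -5
σ = (1, 4, 2, 3): (-7) + 12 + 1 + 3 = 9
σ = (1, 4, 3, 2): (-7) + 12 + (-4) + (-6) = -5
σ = (2, 1, 3, 4): 4 + 17 + (-4) + 26 = 43
σ = (2, 1, 4, 3): 4 + 17 + 17 + 3 = 41
σ = (2, 3, 1, 4): 4 + (-9) + 26 + 26 = 47
σ = (2, 3, 4, 1): 4 + (-9) + 17 + 2 = 14
σ = (2, 4, 1, 3): 4 + 12 + 26 + 3 = 45
σ = (2, 4, 3, 1): 4 + 12 + (-4) + 2 = 14
σ = (3, 1, 2, 4): 15 + 17 + 1 + 26 = 59
σ = (3, 1, 4, 2): 15 + 17 + 17 + (-6) = 43
σ = (3, 2, 1, 4): 15 + (-6) + 26 + 26 = 61
σ = (3, 2, 4, 1): 15 + (-6) + 17 + 2 = 28
σ = (3, 4, 1, 2): 15 + 12 + 26 + (-6) = 47
σ = (3, 4, 2, 1): 15 + 12 + 1 + 2 = 30
σ = (4, 1, 2, 3): 14 + 17 + 1 + 3 = 35
σ = (4, 1, 3, 2): 14 + 17 + (-4) + (-6) = 21
σ = (4, 2, 1, 3): 14 + (-6) + 26 + 3 = 37
σ = (4, 2, 3, 1): 14 + (-6) + (-4) + 2 = 6
σ = (4, 3, 1, 2): 14 + (-9) + 26 + (-6) = 25
σ = (4, 3, 2, 1): 14 + (-9) + 1 + 2 = 8
Optimal value attained by: σ = (3, 2, 1, 4).
Answer: det⊕(M) = 61; verdict: NONSINGULAR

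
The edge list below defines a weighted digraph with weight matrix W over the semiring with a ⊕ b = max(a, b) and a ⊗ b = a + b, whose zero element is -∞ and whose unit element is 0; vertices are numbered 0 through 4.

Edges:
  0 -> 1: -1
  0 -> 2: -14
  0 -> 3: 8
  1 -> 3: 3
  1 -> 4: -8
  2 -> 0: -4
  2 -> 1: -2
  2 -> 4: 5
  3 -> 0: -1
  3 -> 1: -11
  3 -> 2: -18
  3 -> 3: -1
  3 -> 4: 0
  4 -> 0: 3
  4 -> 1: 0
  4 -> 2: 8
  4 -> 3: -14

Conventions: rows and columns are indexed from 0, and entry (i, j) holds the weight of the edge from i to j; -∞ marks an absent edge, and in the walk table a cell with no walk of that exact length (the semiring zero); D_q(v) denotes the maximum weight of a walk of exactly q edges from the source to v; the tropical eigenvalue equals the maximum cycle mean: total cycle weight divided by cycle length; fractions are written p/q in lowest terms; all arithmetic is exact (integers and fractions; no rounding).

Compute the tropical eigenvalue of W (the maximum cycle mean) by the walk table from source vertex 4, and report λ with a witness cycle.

q=0: [-∞, -∞, -∞, -∞, 0]
q=1: [3, 0, 8, -14, -∞]
q=2: [4, 6, -11, 11, 13]
q=3: [16, 13, 21, 12, 11]
q=4: [17, 19, 19, 24, 26]
q=5: [29, 26, 34, 25, 24]
Optimal cycle mean attained by: cycle 2->4->2, total 5 + 8, length 2.
Answer: λ = 13/2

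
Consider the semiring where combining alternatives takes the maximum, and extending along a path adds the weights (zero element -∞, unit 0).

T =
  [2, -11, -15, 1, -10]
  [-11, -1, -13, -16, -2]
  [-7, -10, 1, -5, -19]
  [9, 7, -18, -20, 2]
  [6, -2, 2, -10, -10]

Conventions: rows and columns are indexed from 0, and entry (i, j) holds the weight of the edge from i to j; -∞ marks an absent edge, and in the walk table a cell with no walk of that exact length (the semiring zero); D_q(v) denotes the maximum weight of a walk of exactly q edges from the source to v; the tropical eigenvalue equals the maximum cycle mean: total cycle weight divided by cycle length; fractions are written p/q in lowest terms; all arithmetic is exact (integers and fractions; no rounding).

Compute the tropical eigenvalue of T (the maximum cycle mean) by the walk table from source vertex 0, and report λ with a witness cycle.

q=0: [0, -∞, -∞, -∞, -∞]
q=1: [2, -11, -15, 1, -10]
q=2: [10, 8, -8, 3, 3]
q=3: [12, 10, 5, 11, 6]
q=4: [20, 18, 8, 13, 13]
q=5: [22, 20, 15, 21, 16]
Optimal cycle mean attained by: cycle 0->3->0, total 1 + 9, length 2.
Answer: λ = 5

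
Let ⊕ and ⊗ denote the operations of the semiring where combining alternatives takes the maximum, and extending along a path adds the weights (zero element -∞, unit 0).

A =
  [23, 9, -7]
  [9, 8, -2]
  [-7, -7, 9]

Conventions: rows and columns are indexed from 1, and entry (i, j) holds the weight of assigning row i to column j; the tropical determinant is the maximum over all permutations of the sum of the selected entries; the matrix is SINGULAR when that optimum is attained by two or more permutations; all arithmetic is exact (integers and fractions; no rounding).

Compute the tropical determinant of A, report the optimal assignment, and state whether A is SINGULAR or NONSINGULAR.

σ = (1, 2, 3): 23 + 8 + 9 = 40
σ = (1, 3, 2): 23 + (-2) + (-7) = 14
σ = (2, 1, 3): 9 + 9 + 9 = 27
σ = (2, 3, 1): 9 + (-2) + (-7) = 0
σ = (3, 1, 2): (-7) + 9 + (-7) = -5
σ = (3, 2, 1): (-7) + 8 + (-7) = -6
Optimal value attained by: σ = (1, 2, 3).
Answer: det⊕(A) = 40; verdict: NONSINGULAR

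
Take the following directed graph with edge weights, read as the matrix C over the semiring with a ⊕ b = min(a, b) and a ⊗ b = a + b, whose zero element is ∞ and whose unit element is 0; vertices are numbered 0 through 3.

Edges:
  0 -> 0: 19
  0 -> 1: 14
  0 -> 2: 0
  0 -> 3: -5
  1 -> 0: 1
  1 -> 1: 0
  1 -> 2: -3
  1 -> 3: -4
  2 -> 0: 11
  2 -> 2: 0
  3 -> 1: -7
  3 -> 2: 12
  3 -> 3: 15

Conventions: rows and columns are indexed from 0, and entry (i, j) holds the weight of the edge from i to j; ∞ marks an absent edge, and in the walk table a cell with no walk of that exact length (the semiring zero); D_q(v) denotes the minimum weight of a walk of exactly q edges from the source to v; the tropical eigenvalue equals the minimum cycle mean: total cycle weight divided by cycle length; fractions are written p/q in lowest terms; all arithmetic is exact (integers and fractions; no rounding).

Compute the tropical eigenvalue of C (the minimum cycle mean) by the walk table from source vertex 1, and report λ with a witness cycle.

q=0: [∞, 0, ∞, ∞]
q=1: [1, 0, -3, -4]
q=2: [1, -11, -3, -4]
q=3: [-10, -11, -14, -15]
q=4: [-10, -22, -14, -15]
Optimal cycle mean attained by: cycle 1->3->1, total (-4) + (-7), length 2.
Answer: λ = -11/2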